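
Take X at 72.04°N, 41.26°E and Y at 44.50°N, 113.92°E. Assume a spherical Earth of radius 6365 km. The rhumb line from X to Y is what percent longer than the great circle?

5.2%

Great circle: σ = 0.7491 rad → d_gc = Rσ = 4768.0 km
Rhumb: Δφ = -0.4807, Δλ = +1.2682, Δψ = -0.9759, q = Δφ/Δψ = 0.4925 → d_rh = R√(Δφ²+q²Δλ²) = 5016.5 km
Excess = (5016.5 − 4768.0) / 4768.0 = 248.5 / 4768.0 = 5.21% ≈ 5.2%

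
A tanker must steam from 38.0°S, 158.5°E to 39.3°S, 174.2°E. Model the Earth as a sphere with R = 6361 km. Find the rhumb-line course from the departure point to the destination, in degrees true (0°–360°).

96.1°

Meridional parts: M(φ₁)=-0.7180, M(φ₂)=-0.7470 → ΔM = -0.0291;  Δλ = +0.2740 rad
tan C = Δλ / ΔM = -9.4313 → C = 96.05°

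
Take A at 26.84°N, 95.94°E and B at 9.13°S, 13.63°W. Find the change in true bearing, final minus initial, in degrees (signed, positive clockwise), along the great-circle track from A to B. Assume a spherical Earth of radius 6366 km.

At departure: θ₁ = atan2(sin Δλ cos φ₂, cos φ₁ sin φ₂ − sin φ₁ cos φ₂ cos Δλ) = 270.48°
At arrival: θ₂ = atan2(sin Δλ cos φ₁, −cos φ₂ sin φ₁ + sin φ₂ cos φ₁ cos Δλ) = 244.65°
Δθ = θ₂ − θ₁ = -25.8°

-25.8°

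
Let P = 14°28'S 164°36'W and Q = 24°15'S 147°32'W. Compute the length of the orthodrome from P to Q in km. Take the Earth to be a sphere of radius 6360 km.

Haversine: a = sin²(Δφ/2)+cos φ₁ cos φ₂ sin²(Δλ/2) = 0.02671;  σ = 2·atan2(√a,√(1−a))
σ = 18.812° → d = Rσ = 6360·0.32834 = 2088 km

2088 km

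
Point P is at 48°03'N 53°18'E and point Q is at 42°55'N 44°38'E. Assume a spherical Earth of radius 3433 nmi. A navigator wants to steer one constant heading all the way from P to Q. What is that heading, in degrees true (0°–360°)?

Δψ = ln[tan(π/4+φ₂/2)/tan(π/4+φ₁/2)] = -0.1279
Δλ = -0.1513 rad (taken the short way round)
course = atan2(Δλ, Δψ) = 229.78°

229.8°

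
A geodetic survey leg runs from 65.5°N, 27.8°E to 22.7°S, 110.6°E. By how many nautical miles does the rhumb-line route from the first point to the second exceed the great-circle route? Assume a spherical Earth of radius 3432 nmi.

Great circle: cos σ = sin φ₁ sin φ₂ + cos φ₁ cos φ₂ cos Δλ,  σ = 1.8789 rad → d_gc = 6448.2 nmi
Rhumb line: Δψ = -1.9343, q = Δφ/Δψ = 0.7958, d_rh = R√(Δφ²+q²Δλ²) = 6594.8 nmi
Excess = 6594.8 − 6448.2 = 146.6 ≈ 147 nmi

147 nmi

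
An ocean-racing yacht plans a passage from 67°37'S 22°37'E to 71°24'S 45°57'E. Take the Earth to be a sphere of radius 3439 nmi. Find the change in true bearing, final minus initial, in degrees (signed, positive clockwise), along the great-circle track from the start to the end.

-21.9°

Initial bearing θ₁ = atan2(sin Δλ cos φ₂, cos φ₁ sin φ₂ − sin φ₁ cos φ₂ cos Δλ) = 125.50°
Final bearing θ₂ = (initial bearing from the destination back to the start) + 180° = 103.59°
Δθ = θ₂ − θ₁ = -21.9°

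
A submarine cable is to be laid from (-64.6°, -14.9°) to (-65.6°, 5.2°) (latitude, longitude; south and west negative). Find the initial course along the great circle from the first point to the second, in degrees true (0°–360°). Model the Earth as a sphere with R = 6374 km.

105.8°

N = sin Δλ·cos φ₂ = +0.1420;  D = cos φ₁ sin φ₂ − sin φ₁ cos φ₂ cos Δλ = -0.0402
initial course = atan2(N, D) = 105.80°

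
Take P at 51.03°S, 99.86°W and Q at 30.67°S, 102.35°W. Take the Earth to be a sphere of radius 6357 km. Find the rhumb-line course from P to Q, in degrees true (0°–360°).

Δψ = ln[tan(π/4+φ₂/2)/tan(π/4+φ₁/2)] = +0.4761
Δλ = -0.0435 rad (taken the short way round)
course = atan2(Δλ, Δψ) = 354.78°

354.8°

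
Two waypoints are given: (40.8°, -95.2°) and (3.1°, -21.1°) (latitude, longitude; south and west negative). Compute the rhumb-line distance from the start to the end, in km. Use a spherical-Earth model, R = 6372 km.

Δψ = ln[tan(π/4+φ₂/2)/tan(π/4+φ₁/2)] = -0.7271;  Δφ = -0.6580 rad,  Δλ = +1.2933 rad
q = Δφ/Δψ = 0.9049
d = R·√(Δφ² + q²Δλ²) = 6372·1.34263 = 8555 km

8555 km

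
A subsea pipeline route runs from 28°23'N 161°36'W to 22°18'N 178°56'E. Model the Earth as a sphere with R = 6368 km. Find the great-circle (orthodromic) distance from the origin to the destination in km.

cos σ = sin φ₁ sin φ₂ + cos φ₁ cos φ₂ cos Δλ
      = sin(28.38°)sin(22.30°) + cos(28.38°)cos(22.30°)cos(-19.47°) = 0.9478
σ = 18.588° → d = Rσ = 6368·0.32441 = 2066 km

2066 km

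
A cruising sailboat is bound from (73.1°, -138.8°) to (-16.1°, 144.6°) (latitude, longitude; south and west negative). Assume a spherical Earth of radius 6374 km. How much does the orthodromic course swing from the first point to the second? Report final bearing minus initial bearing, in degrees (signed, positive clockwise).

-55.8°

Initial bearing θ₁ = atan2(sin Δλ cos φ₂, cos φ₁ sin φ₂ − sin φ₁ cos φ₂ cos Δλ) = 252.56°
Final bearing θ₂ = (initial bearing from the destination back to the start) + 180° = 196.78°
Δθ = θ₂ − θ₁ = -55.8°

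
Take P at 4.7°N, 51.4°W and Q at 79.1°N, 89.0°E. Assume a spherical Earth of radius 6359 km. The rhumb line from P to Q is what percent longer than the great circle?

16.9%

Great circle: σ = 1.6356 rad → d_gc = Rσ = 10400.7 km
Rhumb: Δφ = +1.2985, Δλ = +2.4504, Δψ = +2.2675, q = Δφ/Δψ = 0.5727 → d_rh = R√(Δφ²+q²Δλ²) = 12157.9 km
Excess = (12157.9 − 10400.7) / 10400.7 = 1757.2 / 10400.7 = 16.90% ≈ 16.9%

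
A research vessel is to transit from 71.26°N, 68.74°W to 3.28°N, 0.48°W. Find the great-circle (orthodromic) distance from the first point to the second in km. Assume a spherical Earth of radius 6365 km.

8891 km

Haversine: a = sin²(Δφ/2)+cos φ₁ cos φ₂ sin²(Δλ/2) = 0.41351;  σ = 2·atan2(√a,√(1−a))
σ = 80.039° → d = Rσ = 6365·1.39694 = 8891 km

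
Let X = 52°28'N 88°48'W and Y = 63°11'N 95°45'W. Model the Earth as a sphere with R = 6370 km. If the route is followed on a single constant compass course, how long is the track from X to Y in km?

Rhumb course C = atan2(Δλ, Δψ) with Δψ = ln[tan(π/4+φ₂/2)/tan(π/4+φ₁/2)] = +0.3544, Δλ = -0.1213 → C = 341.11°
d = R·|Δφ| / |cos C| = 6370·0.18704 / 0.94612 = 1259 km

1259 km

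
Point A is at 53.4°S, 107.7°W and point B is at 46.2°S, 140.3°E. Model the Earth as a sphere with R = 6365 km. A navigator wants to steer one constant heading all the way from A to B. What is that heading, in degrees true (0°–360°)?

275.7°

Δψ = ln[tan(π/4+φ₂/2)/tan(π/4+φ₁/2)] = +0.1952
Δλ = -1.9548 rad (taken the short way round)
course = atan2(Δλ, Δψ) = 275.70°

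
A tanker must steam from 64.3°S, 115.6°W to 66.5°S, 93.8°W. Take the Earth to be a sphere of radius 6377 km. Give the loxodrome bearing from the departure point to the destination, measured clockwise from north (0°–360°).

103.6°

Δψ = ln[tan(π/4+φ₂/2)/tan(π/4+φ₁/2)] = -0.0923
Δλ = +0.3805 rad (taken the short way round)
course = atan2(Δλ, Δψ) = 103.64°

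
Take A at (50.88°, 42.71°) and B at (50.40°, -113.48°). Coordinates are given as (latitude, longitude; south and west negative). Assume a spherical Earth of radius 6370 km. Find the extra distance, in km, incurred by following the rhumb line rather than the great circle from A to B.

Great circle: cos σ = sin φ₁ sin φ₂ + cos φ₁ cos φ₂ cos Δλ,  σ = 1.3389 rad → d_gc = 8528.7 km
Rhumb line: Δψ = -0.0132, q = Δφ/Δψ = 0.6342, d_rh = R√(Δφ²+q²Δλ²) = 11012.6 km
Excess = 11012.6 − 8528.7 = 2483.9 ≈ 2484 km

2484 km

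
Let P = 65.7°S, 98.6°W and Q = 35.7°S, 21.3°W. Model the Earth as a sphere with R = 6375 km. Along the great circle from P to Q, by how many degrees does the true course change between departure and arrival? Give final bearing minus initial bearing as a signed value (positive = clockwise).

Initial bearing θ₁ = atan2(sin Δλ cos φ₂, cos φ₁ sin φ₂ − sin φ₁ cos φ₂ cos Δλ) = 95.58°
Final bearing θ₂ = (initial bearing from the destination back to the start) + 180° = 30.29°
Δθ = θ₂ − θ₁ = -65.3°

-65.3°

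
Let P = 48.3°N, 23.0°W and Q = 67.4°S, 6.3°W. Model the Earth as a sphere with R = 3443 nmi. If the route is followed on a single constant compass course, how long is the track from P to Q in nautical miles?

6997 nmi

Δψ = ln[tan(π/4+φ₂/2)/tan(π/4+φ₁/2)] = -2.5757;  Δφ = -2.0193 rad,  Δλ = +0.2915 rad
q = Δφ/Δψ = 0.7840
d = R·√(Δφ² + q²Δλ²) = 3443·2.03223 = 6997 nmi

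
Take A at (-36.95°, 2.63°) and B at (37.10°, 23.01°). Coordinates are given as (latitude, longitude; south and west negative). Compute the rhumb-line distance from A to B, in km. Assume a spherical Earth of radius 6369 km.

Δψ = ln[tan(π/4+φ₂/2)/tan(π/4+φ₁/2)] = +1.3931;  Δφ = +1.2924 rad,  Δλ = +0.3557 rad
q = Δφ/Δψ = 0.9277
d = R·√(Δφ² + q²Δλ²) = 6369·1.33388 = 8495 km

8495 km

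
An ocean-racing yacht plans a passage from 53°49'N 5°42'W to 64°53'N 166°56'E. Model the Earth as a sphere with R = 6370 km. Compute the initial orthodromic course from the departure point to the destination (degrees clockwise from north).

3.6°

N = sin Δλ·cos φ₂ = +0.0544;  D = cos φ₁ sin φ₂ − sin φ₁ cos φ₂ cos Δλ = +0.8743
initial course = atan2(N, D) = 3.56°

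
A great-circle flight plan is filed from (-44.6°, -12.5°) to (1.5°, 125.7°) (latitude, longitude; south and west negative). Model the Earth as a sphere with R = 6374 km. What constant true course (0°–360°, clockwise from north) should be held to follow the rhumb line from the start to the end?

69.6°

Meridional parts: M(φ₁)=-0.8715, M(φ₂)=+0.0262 → ΔM = +0.8977;  Δλ = +2.4120 rad
tan C = Δλ / ΔM = +2.6869 → C = 69.59°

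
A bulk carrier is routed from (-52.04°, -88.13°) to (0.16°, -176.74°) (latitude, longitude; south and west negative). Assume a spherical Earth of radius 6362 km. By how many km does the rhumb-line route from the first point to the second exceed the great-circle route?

274 km

Great circle: cos σ = sin φ₁ sin φ₂ + cos φ₁ cos φ₂ cos Δλ,  σ = 1.5581 rad → d_gc = 9912.5 km
Rhumb line: Δψ = +1.0701, q = Δφ/Δψ = 0.8514, d_rh = R√(Δφ²+q²Δλ²) = 10186.6 km
Excess = 10186.6 − 9912.5 = 274.1 ≈ 274 km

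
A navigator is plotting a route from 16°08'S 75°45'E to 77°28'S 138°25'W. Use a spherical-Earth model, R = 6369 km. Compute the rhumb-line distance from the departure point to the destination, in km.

11308 km

Δψ = ln[tan(π/4+φ₂/2)/tan(π/4+φ₁/2)] = -1.9236;  Δφ = -1.0705 rad,  Δλ = +2.5453 rad
q = Δφ/Δψ = 0.5565
d = R·√(Δφ² + q²Δλ²) = 6369·1.77543 = 11308 km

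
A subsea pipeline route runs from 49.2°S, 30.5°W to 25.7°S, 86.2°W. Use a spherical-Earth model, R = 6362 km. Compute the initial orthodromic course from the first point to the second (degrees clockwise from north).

N = sin Δλ·cos φ₂ = -0.7444;  D = cos φ₁ sin φ₂ − sin φ₁ cos φ₂ cos Δλ = +0.1010
initial course = atan2(N, D) = 277.73°

277.7°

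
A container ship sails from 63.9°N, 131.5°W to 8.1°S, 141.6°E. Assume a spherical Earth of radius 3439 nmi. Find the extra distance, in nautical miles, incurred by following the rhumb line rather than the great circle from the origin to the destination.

191 nmi

Great circle: cos σ = sin φ₁ sin φ₂ + cos φ₁ cos φ₂ cos Δλ,  σ = 1.6740 rad → d_gc = 5756.7 nmi
Rhumb line: Δψ = -1.6038, q = Δφ/Δψ = 0.7835, d_rh = R√(Δφ²+q²Δλ²) = 5948.0 nmi
Excess = 5948.0 − 5756.7 = 191.3 ≈ 191 nmi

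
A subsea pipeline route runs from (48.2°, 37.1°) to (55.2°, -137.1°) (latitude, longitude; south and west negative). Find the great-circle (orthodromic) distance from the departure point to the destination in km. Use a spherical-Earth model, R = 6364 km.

8495 km

cos σ = sin φ₁ sin φ₂ + cos φ₁ cos φ₂ cos Δλ
      = sin(48.20°)sin(55.20°) + cos(48.20°)cos(55.20°)cos(-174.20°) = 0.2337
σ = 76.485° → d = Rσ = 6364·1.33492 = 8495 km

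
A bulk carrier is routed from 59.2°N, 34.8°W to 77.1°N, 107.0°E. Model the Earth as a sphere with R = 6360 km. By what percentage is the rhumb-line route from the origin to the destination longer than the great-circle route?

27.0%

Great circle: σ = 0.7266 rad → d_gc = Rσ = 4621.1 km
Rhumb: Δφ = +0.3124, Δλ = +2.4749, Δψ = +0.8905, q = Δφ/Δψ = 0.3508 → d_rh = R√(Δφ²+q²Δλ²) = 5868.5 km
Excess = (5868.5 − 4621.1) / 4621.1 = 1247.4 / 4621.1 = 26.99% ≈ 27.0%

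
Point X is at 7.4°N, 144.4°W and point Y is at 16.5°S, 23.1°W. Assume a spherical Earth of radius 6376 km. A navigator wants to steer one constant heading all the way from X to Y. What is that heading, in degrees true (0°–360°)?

101.3°

Δψ = ln[tan(π/4+φ₂/2)/tan(π/4+φ₁/2)] = -0.4216
Δλ = +2.1171 rad (taken the short way round)
course = atan2(Δλ, Δψ) = 101.26°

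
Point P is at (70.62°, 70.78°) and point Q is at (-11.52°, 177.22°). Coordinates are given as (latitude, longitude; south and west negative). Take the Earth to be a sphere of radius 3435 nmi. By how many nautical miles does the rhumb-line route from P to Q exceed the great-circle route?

397 nmi

Great circle: cos σ = sin φ₁ sin φ₂ + cos φ₁ cos φ₂ cos Δλ,  σ = 1.8550 rad → d_gc = 6372.0 nmi
Rhumb line: Δψ = -1.9700, q = Δφ/Δψ = 0.7277, d_rh = R√(Δφ²+q²Δλ²) = 6768.8 nmi
Excess = 6768.8 − 6372.0 = 396.8 ≈ 397 nmi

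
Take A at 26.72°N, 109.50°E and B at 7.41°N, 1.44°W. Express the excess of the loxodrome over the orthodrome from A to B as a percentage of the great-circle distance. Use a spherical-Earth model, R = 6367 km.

2.1%

Great circle: σ = 1.8323 rad → d_gc = Rσ = 11666.5 km
Rhumb: Δφ = -0.3370, Δλ = -1.9363, Δψ = -0.3545, q = Δφ/Δψ = 0.9506 → d_rh = R√(Δφ²+q²Δλ²) = 11913.7 km
Excess = (11913.7 − 11666.5) / 11666.5 = 247.2 / 11666.5 = 2.12% ≈ 2.1%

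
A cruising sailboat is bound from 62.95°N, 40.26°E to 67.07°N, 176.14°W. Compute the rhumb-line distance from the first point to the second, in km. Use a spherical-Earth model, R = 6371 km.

Δψ = ln[tan(π/4+φ₂/2)/tan(π/4+φ₁/2)] = +0.1706;  Δφ = +0.0719 rad,  Δλ = +2.5063 rad
q = Δφ/Δψ = 0.4215
d = R·√(Δφ² + q²Δλ²) = 6371·1.05892 = 6746 km

6746 km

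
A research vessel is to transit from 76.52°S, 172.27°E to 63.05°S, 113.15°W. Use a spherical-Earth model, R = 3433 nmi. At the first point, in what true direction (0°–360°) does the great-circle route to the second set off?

101.7°

N = sin Δλ·cos φ₂ = +0.4369;  D = cos φ₁ sin φ₂ − sin φ₁ cos φ₂ cos Δλ = -0.0906
initial course = atan2(N, D) = 101.72°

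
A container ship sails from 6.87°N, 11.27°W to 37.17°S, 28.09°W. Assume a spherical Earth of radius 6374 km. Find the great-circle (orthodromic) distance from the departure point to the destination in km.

cos σ = sin φ₁ sin φ₂ + cos φ₁ cos φ₂ cos Δλ
      = sin(6.87°)sin(-37.17°) + cos(6.87°)cos(-37.17°)cos(-16.82°) = 0.6850
σ = 46.764° → d = Rσ = 6374·0.81618 = 5202 km

5202 km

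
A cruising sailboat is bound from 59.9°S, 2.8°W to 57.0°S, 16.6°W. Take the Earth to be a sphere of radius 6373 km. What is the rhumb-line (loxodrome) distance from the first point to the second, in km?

Δψ = ln[tan(π/4+φ₂/2)/tan(π/4+φ₁/2)] = +0.0968;  Δφ = +0.0506 rad,  Δλ = -0.2409 rad
q = Δφ/Δψ = 0.5229
d = R·√(Δφ² + q²Δλ²) = 6373·0.13573 = 865 km

865 km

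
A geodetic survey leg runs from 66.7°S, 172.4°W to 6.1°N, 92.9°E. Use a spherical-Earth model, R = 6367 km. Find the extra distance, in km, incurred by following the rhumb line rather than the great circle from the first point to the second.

Great circle: cos σ = sin φ₁ sin φ₂ + cos φ₁ cos φ₂ cos Δλ,  σ = 1.7010 rad → d_gc = 10830.2 km
Rhumb line: Δψ = +1.6857, q = Δφ/Δψ = 0.7538, d_rh = R√(Δφ²+q²Δλ²) = 11329.9 km
Excess = 11329.9 − 10830.2 = 499.7 ≈ 500 km

500 km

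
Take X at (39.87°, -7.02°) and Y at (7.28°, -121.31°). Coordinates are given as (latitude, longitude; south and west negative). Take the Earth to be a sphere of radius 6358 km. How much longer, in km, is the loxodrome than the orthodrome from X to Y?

489 km

Great circle: cos σ = sin φ₁ sin φ₂ + cos φ₁ cos φ₂ cos Δλ,  σ = 1.8049 rad → d_gc = 11475.3 km
Rhumb line: Δψ = -0.6325, q = Δφ/Δψ = 0.8992, d_rh = R√(Δφ²+q²Δλ²) = 11964.1 km
Excess = 11964.1 − 11475.3 = 488.8 ≈ 489 km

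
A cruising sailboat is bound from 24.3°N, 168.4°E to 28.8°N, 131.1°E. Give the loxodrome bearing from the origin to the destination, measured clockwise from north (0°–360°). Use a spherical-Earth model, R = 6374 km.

Δψ = ln[tan(π/4+φ₂/2)/tan(π/4+φ₁/2)] = +0.0878
Δλ = -0.6510 rad (taken the short way round)
course = atan2(Δλ, Δψ) = 277.68°

277.7°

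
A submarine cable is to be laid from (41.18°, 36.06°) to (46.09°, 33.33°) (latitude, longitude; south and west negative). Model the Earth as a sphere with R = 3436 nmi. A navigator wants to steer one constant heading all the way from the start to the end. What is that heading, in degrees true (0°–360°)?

Meridional parts: M(φ₁)=+0.7900, M(φ₂)=+0.9085 → ΔM = +0.1185;  Δλ = -0.0476 rad
tan C = Δλ / ΔM = -0.4021 → C = 338.10°

338.1°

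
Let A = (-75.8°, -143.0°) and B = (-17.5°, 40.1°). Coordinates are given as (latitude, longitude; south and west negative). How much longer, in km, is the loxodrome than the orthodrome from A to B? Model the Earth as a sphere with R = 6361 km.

3376 km

Great circle: cos σ = sin φ₁ sin φ₂ + cos φ₁ cos φ₂ cos Δλ,  σ = 1.5129 rad → d_gc = 9623.3 km
Rhumb line: Δψ = +1.7727, q = Δφ/Δψ = 0.5740, d_rh = R√(Δφ²+q²Δλ²) = 12999.0 km
Excess = 12999.0 − 9623.3 = 3375.7 ≈ 3376 km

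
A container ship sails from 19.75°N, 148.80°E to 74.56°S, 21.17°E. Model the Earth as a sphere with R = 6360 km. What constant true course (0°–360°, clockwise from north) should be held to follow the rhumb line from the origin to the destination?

223.5°

Meridional parts: M(φ₁)=+0.3517, M(φ₂)=-1.9983 → ΔM = -2.3501;  Δλ = -2.2276 rad
tan C = Δλ / ΔM = +0.9479 → C = 223.47°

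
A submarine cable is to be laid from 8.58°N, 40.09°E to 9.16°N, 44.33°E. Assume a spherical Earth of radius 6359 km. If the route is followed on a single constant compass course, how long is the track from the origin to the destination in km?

Δψ = ln[tan(π/4+φ₂/2)/tan(π/4+φ₁/2)] = +0.0102;  Δφ = +0.0101 rad,  Δλ = +0.0740 rad
q = Δφ/Δψ = 0.9880
d = R·√(Δφ² + q²Δλ²) = 6359·0.07381 = 469 km

469 km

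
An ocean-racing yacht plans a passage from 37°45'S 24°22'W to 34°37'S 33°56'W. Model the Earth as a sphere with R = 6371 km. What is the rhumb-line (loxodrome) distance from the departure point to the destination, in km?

Δψ = ln[tan(π/4+φ₂/2)/tan(π/4+φ₁/2)] = +0.0678;  Δφ = +0.0547 rad,  Δλ = -0.1670 rad
q = Δφ/Δψ = 0.8069
d = R·√(Δφ² + q²Δλ²) = 6371·0.14541 = 926 km

926 km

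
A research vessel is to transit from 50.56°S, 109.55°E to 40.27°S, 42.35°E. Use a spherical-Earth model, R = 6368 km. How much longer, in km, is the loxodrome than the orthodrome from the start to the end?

165 km

Great circle: cos σ = sin φ₁ sin φ₂ + cos φ₁ cos φ₂ cos Δλ,  σ = 0.8134 rad → d_gc = 5179.7 km
Rhumb line: Δψ = +0.2569, q = Δφ/Δψ = 0.6991, d_rh = R√(Δφ²+q²Δλ²) = 5345.0 km
Excess = 5345.0 − 5179.7 = 165.3 ≈ 165 km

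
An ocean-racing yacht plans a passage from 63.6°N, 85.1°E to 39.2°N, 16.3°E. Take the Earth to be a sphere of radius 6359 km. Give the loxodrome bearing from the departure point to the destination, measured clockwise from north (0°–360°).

239.6°

Meridional parts: M(φ₁)=+1.4501, M(φ₂)=+0.7448 → ΔM = -0.7053;  Δλ = -1.2008 rad
tan C = Δλ / ΔM = +1.7025 → C = 239.57°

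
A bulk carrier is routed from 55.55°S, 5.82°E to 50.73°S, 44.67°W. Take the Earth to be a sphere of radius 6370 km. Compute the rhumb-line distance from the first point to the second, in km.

Rhumb course C = atan2(Δλ, Δψ) with Δψ = ln[tan(π/4+φ₂/2)/tan(π/4+φ₁/2)] = +0.1404, Δλ = -0.8812 → C = 279.05°
d = R·|Δφ| / |cos C| = 6370·0.08412 / 0.15737 = 3405 km

3405 km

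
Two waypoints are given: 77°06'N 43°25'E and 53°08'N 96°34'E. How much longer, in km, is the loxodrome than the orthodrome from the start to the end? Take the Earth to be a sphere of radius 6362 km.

Great circle: cos σ = sin φ₁ sin φ₂ + cos φ₁ cos φ₂ cos Δλ,  σ = 0.5352 rad → d_gc = 3404.9 km
Rhumb line: Δψ = -1.0812, q = Δφ/Δψ = 0.3869, d_rh = R√(Δφ²+q²Δλ²) = 3506.5 km
Excess = 3506.5 − 3404.9 = 101.6 ≈ 102 km

102 km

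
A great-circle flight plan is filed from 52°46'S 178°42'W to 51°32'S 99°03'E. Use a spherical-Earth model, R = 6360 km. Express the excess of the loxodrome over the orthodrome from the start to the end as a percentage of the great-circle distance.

6.0%

Great circle: σ = 0.8310 rad → d_gc = Rσ = 5285.1 km
Rhumb: Δφ = +0.0215, Δλ = -1.4355, Δψ = +0.0351, q = Δφ/Δψ = 0.6135 → d_rh = R√(Δφ²+q²Δλ²) = 5603.3 km
Excess = (5603.3 − 5285.1) / 5285.1 = 318.2 / 5285.1 = 6.02% ≈ 6.0%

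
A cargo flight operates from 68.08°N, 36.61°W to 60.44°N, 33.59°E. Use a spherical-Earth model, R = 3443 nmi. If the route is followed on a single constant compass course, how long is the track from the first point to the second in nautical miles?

Rhumb course C = atan2(Δλ, Δψ) with Δψ = ln[tan(π/4+φ₂/2)/tan(π/4+φ₁/2)] = -0.3093, Δλ = +1.2252 → C = 104.17°
d = R·|Δφ| / |cos C| = 3443·0.13334 / 0.24473 = 1876 nmi

1876 nmi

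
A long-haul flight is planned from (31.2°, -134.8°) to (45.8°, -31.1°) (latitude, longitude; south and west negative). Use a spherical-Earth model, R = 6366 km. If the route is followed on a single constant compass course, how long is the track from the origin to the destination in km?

Rhumb course C = atan2(Δλ, Δψ) with Δψ = ln[tan(π/4+φ₂/2)/tan(π/4+φ₁/2)] = +0.3276, Δλ = +1.8099 → C = 79.74°
d = R·|Δφ| / |cos C| = 6366·0.25482 / 0.17812 = 9107 km

9107 km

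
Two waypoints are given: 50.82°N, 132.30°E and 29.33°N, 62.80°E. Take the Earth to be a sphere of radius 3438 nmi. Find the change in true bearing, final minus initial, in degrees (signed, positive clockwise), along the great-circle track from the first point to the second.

At departure: θ₁ = atan2(sin Δλ cos φ₂, cos φ₁ sin φ₂ − sin φ₁ cos φ₂ cos Δλ) = 275.09°
At arrival: θ₂ = atan2(sin Δλ cos φ₁, −cos φ₂ sin φ₁ + sin φ₂ cos φ₁ cos Δλ) = 226.20°
Δθ = θ₂ − θ₁ = -48.9°

-48.9°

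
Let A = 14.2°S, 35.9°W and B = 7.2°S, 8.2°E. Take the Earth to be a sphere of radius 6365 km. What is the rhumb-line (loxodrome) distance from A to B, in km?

4873 km

Rhumb course C = atan2(Δλ, Δψ) with Δψ = ln[tan(π/4+φ₂/2)/tan(π/4+φ₁/2)] = +0.1244, Δλ = +0.7697 → C = 80.82°
d = R·|Δφ| / |cos C| = 6365·0.12217 / 0.15958 = 4873 km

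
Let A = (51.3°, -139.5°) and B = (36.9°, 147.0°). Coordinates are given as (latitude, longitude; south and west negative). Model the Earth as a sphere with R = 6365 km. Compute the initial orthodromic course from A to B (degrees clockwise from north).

θ = atan2( sin Δλ·cos φ₂ ,  cos φ₁ sin φ₂ − sin φ₁ cos φ₂ cos Δλ )
  = atan2(-0.7668, +0.1982) = 284.49°

284.5°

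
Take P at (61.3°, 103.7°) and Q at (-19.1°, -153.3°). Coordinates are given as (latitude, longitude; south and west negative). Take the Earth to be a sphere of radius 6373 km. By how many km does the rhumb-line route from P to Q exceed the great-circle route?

446 km

Great circle: cos σ = sin φ₁ sin φ₂ + cos φ₁ cos φ₂ cos Δλ,  σ = 1.9704 rad → d_gc = 12557.7 km
Rhumb line: Δψ = -1.7030, q = Δφ/Δψ = 0.8240, d_rh = R√(Δφ²+q²Δλ²) = 13003.6 km
Excess = 13003.6 − 12557.7 = 445.9 ≈ 446 km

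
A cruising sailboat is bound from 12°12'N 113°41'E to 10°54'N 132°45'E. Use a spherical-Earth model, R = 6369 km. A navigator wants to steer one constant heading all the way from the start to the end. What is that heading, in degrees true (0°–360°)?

94.0°

Δψ = ln[tan(π/4+φ₂/2)/tan(π/4+φ₁/2)] = -0.0232
Δλ = +0.3328 rad (taken the short way round)
course = atan2(Δλ, Δψ) = 93.98°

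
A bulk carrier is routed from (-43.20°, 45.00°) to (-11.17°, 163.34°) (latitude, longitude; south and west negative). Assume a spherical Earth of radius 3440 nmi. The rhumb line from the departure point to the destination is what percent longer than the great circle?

Great circle: σ = 1.7792 rad → d_gc = Rσ = 6120.4 nmi
Rhumb: Δφ = +0.5590, Δλ = +2.0654, Δψ = +0.6414, q = Δφ/Δψ = 0.8715 → d_rh = R√(Δφ²+q²Δλ²) = 6484.1 nmi
Excess = (6484.1 − 6120.4) / 6120.4 = 363.7 / 6120.4 = 5.94% ≈ 5.9%

5.9%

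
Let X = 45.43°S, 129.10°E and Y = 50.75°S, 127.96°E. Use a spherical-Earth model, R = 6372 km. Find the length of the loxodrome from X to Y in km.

Rhumb course C = atan2(Δλ, Δψ) with Δψ = ln[tan(π/4+φ₂/2)/tan(π/4+φ₁/2)] = -0.1392, Δλ = -0.0199 → C = 188.14°
d = R·|Δφ| / |cos C| = 6372·0.09285 / 0.98994 = 598 km

598 km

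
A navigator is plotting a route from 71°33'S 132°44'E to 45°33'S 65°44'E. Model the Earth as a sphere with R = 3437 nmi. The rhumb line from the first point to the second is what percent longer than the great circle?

Great circle: σ = 0.7017 rad → d_gc = Rσ = 2411.6 nmi
Rhumb: Δφ = +0.4538, Δλ = -1.1694, Δψ = +0.9226, q = Δφ/Δψ = 0.4919 → d_rh = R√(Δφ²+q²Δλ²) = 2518.0 nmi
Excess = (2518.0 − 2411.6) / 2411.6 = 106.4 / 2411.6 = 4.41% ≈ 4.4%

4.4%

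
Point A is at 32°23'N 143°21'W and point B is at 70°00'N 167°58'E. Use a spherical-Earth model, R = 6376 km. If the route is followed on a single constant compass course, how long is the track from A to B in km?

5225 km

Δψ = ln[tan(π/4+φ₂/2)/tan(π/4+φ₁/2)] = +1.1375;  Δφ = +0.6565 rad,  Δλ = -0.8497 rad
q = Δφ/Δψ = 0.5772
d = R·√(Δφ² + q²Δλ²) = 6376·0.81948 = 5225 km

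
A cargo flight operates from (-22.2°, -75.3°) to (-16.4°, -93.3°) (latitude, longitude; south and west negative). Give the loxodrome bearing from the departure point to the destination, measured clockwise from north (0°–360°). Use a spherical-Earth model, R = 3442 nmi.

288.9°

Δψ = ln[tan(π/4+φ₂/2)/tan(π/4+φ₁/2)] = +0.1073
Δλ = -0.3142 rad (taken the short way round)
course = atan2(Δλ, Δψ) = 288.86°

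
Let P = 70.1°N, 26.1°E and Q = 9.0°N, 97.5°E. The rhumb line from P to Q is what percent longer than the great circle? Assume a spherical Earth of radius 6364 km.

Great circle: σ = 1.3136 rad → d_gc = Rσ = 8360.1 km
Rhumb: Δφ = -1.0664, Δλ = +1.2462, Δψ = -1.5828, q = Δφ/Δψ = 0.6737 → d_rh = R√(Δφ²+q²Δλ²) = 8637.5 km
Excess = (8637.5 − 8360.1) / 8360.1 = 277.4 / 8360.1 = 3.32% ≈ 3.3%

3.3%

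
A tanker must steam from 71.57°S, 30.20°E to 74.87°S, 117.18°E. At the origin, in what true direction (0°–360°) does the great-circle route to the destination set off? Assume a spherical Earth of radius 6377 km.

θ = atan2( sin Δλ·cos φ₂ ,  cos φ₁ sin φ₂ − sin φ₁ cos φ₂ cos Δλ )
  = atan2(+0.2606, -0.2921) = 138.26°

138.3°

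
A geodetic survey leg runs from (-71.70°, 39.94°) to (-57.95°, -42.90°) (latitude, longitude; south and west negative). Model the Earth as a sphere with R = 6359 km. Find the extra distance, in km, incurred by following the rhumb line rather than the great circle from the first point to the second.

Great circle: cos σ = sin φ₁ sin φ₂ + cos φ₁ cos φ₂ cos Δλ,  σ = 0.5997 rad → d_gc = 3813.7 km
Rhumb line: Δψ = +0.5784, q = Δφ/Δψ = 0.4149, d_rh = R√(Δφ²+q²Δλ²) = 4108.6 km
Excess = 4108.6 − 3813.7 = 294.9 ≈ 295 km

295 km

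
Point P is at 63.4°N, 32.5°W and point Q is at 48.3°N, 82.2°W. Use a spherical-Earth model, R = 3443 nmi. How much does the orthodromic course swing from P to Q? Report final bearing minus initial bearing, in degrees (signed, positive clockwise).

Initial bearing θ₁ = atan2(sin Δλ cos φ₂, cos φ₁ sin φ₂ − sin φ₁ cos φ₂ cos Δλ) = 264.33°
Final bearing θ₂ = (initial bearing from the destination back to the start) + 180° = 222.05°
Δθ = θ₂ − θ₁ = -42.3°

-42.3°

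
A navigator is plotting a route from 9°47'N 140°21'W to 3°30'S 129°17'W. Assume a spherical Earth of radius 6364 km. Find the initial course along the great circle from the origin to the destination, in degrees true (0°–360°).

θ = atan2( sin Δλ·cos φ₂ ,  cos φ₁ sin φ₂ − sin φ₁ cos φ₂ cos Δλ )
  = atan2(+0.1916, -0.2266) = 139.79°

139.8°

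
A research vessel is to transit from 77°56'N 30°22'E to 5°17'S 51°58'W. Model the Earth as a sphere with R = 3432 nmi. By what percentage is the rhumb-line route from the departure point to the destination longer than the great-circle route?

Great circle: σ = 1.6331 rad → d_gc = Rσ = 5604.8 nmi
Rhumb: Δφ = -1.4524, Δλ = -1.4370, Δψ = -2.3396, q = Δφ/Δψ = 0.6208 → d_rh = R√(Δφ²+q²Δλ²) = 5849.8 nmi
Excess = (5849.8 − 5604.8) / 5604.8 = 245.0 / 5604.8 = 4.37% ≈ 4.4%

4.4%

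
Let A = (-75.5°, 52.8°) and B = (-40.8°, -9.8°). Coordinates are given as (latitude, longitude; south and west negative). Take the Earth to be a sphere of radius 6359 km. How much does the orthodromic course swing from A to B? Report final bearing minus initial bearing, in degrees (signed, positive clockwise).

+56.8°

At departure: θ₁ = atan2(sin Δλ cos φ₂, cos φ₁ sin φ₂ − sin φ₁ cos φ₂ cos Δλ) = 284.49°
At arrival: θ₂ = atan2(sin Δλ cos φ₁, −cos φ₂ sin φ₁ + sin φ₂ cos φ₁ cos Δλ) = 341.32°
Δθ = θ₂ − θ₁ = +56.8°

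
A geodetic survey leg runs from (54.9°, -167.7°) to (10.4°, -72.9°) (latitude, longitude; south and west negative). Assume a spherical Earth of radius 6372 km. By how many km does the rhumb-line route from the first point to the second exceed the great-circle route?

Great circle: cos σ = sin φ₁ sin φ₂ + cos φ₁ cos φ₂ cos Δλ,  σ = 1.4703 rad → d_gc = 9368.5 km
Rhumb line: Δψ = -0.9687, q = Δφ/Δψ = 0.8018, d_rh = R√(Δφ²+q²Δλ²) = 9795.3 km
Excess = 9795.3 − 9368.5 = 426.8 ≈ 427 km

427 km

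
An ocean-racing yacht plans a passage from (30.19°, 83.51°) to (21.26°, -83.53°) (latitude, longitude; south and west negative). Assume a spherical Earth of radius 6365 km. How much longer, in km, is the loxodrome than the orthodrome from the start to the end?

2607 km

Great circle: cos σ = sin φ₁ sin φ₂ + cos φ₁ cos φ₂ cos Δλ,  σ = 2.2176 rad → d_gc = 14115.3 km
Rhumb line: Δψ = -0.1733, q = Δφ/Δψ = 0.8996, d_rh = R√(Δφ²+q²Δλ²) = 16722.0 km
Excess = 16722.0 − 14115.3 = 2606.7 ≈ 2607 km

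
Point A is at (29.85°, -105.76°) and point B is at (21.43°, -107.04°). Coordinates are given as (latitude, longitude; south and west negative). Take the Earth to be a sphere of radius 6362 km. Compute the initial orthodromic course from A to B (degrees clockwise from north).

188.1°

N = sin Δλ·cos φ₂ = -0.0208;  D = cos φ₁ sin φ₂ − sin φ₁ cos φ₂ cos Δλ = -0.1463
initial course = atan2(N, D) = 188.09°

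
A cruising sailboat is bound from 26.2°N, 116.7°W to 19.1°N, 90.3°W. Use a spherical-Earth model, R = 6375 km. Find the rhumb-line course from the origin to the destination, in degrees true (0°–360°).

106.3°

Meridional parts: M(φ₁)=+0.4741, M(φ₂)=+0.3397 → ΔM = -0.1344;  Δλ = +0.4608 rad
tan C = Δλ / ΔM = -3.4286 → C = 106.26°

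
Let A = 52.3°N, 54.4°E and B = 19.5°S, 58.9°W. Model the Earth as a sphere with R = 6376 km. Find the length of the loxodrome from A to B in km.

13687 km

Rhumb course C = atan2(Δλ, Δψ) with Δψ = ln[tan(π/4+φ₂/2)/tan(π/4+φ₁/2)] = -1.4218, Δλ = -1.9775 → C = 234.28°
d = R·|Δφ| / |cos C| = 6376·1.25315 / 0.58377 = 13687 km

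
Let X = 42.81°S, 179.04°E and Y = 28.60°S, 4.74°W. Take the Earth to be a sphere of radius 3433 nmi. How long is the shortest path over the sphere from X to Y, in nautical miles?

cos σ = sin φ₁ sin φ₂ + cos φ₁ cos φ₂ cos Δλ
      = sin(-42.81°)sin(-28.60°) + cos(-42.81°)cos(-28.60°)cos(176.22°) = -0.3174
σ = 108.505° → d = Rσ = 3433·1.89378 = 6501 nmi

6501 nmi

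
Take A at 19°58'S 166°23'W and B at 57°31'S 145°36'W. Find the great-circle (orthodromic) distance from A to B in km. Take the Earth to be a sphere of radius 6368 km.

4505 km

cos σ = sin φ₁ sin φ₂ + cos φ₁ cos φ₂ cos Δλ
      = sin(-19.97°)sin(-57.52°) + cos(-19.97°)cos(-57.52°)cos(20.78°) = 0.7600
σ = 40.538° → d = Rσ = 6368·0.70752 = 4505 km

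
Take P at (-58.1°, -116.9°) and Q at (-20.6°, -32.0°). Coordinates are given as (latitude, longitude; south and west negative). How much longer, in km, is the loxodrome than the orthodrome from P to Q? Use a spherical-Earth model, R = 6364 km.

353 km

Great circle: cos σ = sin φ₁ sin φ₂ + cos φ₁ cos φ₂ cos Δλ,  σ = 1.2210 rad → d_gc = 7770.7 km
Rhumb line: Δψ = +0.8849, q = Δφ/Δψ = 0.7396, d_rh = R√(Δφ²+q²Δλ²) = 8123.7 km
Excess = 8123.7 − 7770.7 = 353.0 ≈ 353 km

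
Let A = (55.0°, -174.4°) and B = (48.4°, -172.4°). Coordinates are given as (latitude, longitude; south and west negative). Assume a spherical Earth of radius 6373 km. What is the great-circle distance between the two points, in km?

Haversine: a = sin²(Δφ/2)+cos φ₁ cos φ₂ sin²(Δλ/2) = 0.00343;  σ = 2·atan2(√a,√(1−a))
σ = 6.715° → d = Rσ = 6373·0.11719 = 747 km

747 km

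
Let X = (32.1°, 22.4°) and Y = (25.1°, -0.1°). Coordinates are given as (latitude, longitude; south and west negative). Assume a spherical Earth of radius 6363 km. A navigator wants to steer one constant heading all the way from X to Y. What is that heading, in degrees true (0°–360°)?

250.5°

Meridional parts: M(φ₁)=+0.5921, M(φ₂)=+0.4528 → ΔM = -0.1393;  Δλ = -0.3927 rad
tan C = Δλ / ΔM = +2.8193 → C = 250.47°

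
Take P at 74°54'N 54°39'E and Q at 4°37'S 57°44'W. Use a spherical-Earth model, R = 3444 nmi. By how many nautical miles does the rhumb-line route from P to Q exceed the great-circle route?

Great circle: cos σ = sin φ₁ sin φ₂ + cos φ₁ cos φ₂ cos Δλ,  σ = 1.7483 rad → d_gc = 6021.2 nmi
Rhumb line: Δψ = -2.1015, q = Δφ/Δψ = 0.6604, d_rh = R√(Δφ²+q²Δλ²) = 6538.1 nmi
Excess = 6538.1 − 6021.2 = 516.9 ≈ 517 nmi

517 nmi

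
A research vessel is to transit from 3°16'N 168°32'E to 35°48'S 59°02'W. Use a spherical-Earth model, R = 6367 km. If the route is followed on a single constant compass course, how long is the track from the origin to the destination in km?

14469 km

Rhumb course C = atan2(Δλ, Δψ) with Δψ = ln[tan(π/4+φ₂/2)/tan(π/4+φ₁/2)] = -0.7270, Δλ = +2.3114 → C = 107.46°
d = R·|Δφ| / |cos C| = 6367·0.68184 / 0.30004 = 14469 km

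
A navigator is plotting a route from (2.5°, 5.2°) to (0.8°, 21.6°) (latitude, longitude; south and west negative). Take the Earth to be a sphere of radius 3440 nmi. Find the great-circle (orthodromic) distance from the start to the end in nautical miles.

989 nmi

cos σ = sin φ₁ sin φ₂ + cos φ₁ cos φ₂ cos Δλ
      = sin(2.50°)sin(0.80°) + cos(2.50°)cos(0.80°)cos(16.40°) = 0.9589
σ = 16.480° → d = Rσ = 3440·0.28764 = 989 nmi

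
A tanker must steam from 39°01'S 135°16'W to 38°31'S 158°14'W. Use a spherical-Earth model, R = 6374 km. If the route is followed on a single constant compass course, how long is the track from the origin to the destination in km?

1993 km

Δψ = ln[tan(π/4+φ₂/2)/tan(π/4+φ₁/2)] = +0.0112;  Δφ = +0.0087 rad,  Δλ = -0.4008 rad
q = Δφ/Δψ = 0.7797
d = R·√(Δφ² + q²Δλ²) = 6374·0.31266 = 1993 km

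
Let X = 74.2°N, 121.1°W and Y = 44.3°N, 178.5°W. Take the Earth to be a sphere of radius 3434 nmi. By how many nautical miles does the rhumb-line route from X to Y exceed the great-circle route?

75 nmi

Great circle: cos σ = sin φ₁ sin φ₂ + cos φ₁ cos φ₂ cos Δλ,  σ = 0.6809 rad → d_gc = 2338.2 nmi
Rhumb line: Δψ = -1.1108, q = Δφ/Δψ = 0.4698, d_rh = R√(Δφ²+q²Δλ²) = 2413.2 nmi
Excess = 2413.2 − 2338.2 = 75.0 ≈ 75 nmi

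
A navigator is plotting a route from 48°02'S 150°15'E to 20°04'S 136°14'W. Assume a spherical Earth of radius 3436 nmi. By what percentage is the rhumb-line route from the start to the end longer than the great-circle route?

Great circle: σ = 1.1226 rad → d_gc = Rσ = 3857.3 nmi
Rhumb: Δφ = +0.4881, Δλ = +1.2831, Δψ = +0.6007, q = Δφ/Δψ = 0.8125 → d_rh = R√(Δφ²+q²Δλ²) = 3955.5 nmi
Excess = (3955.5 − 3857.3) / 3857.3 = 98.2 / 3857.3 = 2.546% ≈ 2.5%

2.5%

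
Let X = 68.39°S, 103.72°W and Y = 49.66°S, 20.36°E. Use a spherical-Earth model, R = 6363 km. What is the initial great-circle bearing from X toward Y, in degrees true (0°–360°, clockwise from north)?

θ = atan2( sin Δλ·cos φ₂ ,  cos φ₁ sin φ₂ − sin φ₁ cos φ₂ cos Δλ )
  = atan2(+0.5361, -0.6179) = 139.05°

139.1°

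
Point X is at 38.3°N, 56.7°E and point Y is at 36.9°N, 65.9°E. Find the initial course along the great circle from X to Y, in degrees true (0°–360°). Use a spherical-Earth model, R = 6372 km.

θ = atan2( sin Δλ·cos φ₂ ,  cos φ₁ sin φ₂ − sin φ₁ cos φ₂ cos Δλ )
  = atan2(+0.1279, -0.0181) = 98.04°

98.0°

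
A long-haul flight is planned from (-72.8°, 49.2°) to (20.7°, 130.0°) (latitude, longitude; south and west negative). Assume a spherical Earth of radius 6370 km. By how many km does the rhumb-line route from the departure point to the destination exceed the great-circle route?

Great circle: cos σ = sin φ₁ sin φ₂ + cos φ₁ cos φ₂ cos Δλ,  σ = 1.8686 rad → d_gc = 11903.1 km
Rhumb line: Δψ = +2.2583, q = Δφ/Δψ = 0.7226, d_rh = R√(Δφ²+q²Δλ²) = 12255.4 km
Excess = 12255.4 − 11903.1 = 352.3 ≈ 352 km

352 km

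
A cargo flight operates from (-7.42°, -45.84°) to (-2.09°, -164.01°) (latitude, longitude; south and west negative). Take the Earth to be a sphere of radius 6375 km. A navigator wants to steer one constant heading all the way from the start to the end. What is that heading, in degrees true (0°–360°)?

Meridional parts: M(φ₁)=-0.1299, M(φ₂)=-0.0365 → ΔM = +0.0934;  Δλ = -2.0625 rad
tan C = Δλ / ΔM = -22.0863 → C = 272.59°

272.6°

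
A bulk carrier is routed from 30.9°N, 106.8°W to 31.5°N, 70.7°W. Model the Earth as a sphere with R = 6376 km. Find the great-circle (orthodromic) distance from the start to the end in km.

3421 km

Haversine: a = sin²(Δφ/2)+cos φ₁ cos φ₂ sin²(Δλ/2) = 0.07027;  σ = 2·atan2(√a,√(1−a))
σ = 30.743° → d = Rσ = 6376·0.53657 = 3421 km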